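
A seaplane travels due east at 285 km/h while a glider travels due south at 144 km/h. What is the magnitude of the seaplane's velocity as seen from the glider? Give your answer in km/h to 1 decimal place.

Taking east as x and north as y: seaplane velocity = (285.000, 0.000) km/h; glider velocity = (0.000, -144.000) km/h.
Velocity of seaplane relative to glider = (285.000, 0.000) − (0.000, -144.000) = (285.000, 144.000) km/h.
Magnitude = |(285.000, 144.000)| = 319.313 km/h.

319.3 km/h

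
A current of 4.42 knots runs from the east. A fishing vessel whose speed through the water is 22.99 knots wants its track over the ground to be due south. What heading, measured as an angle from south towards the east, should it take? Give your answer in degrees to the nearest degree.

11°

The current pushes perpendicular to the desired track; the heading must have a component into the current equal to 4.42 knots: 22.99 sin θ = 4.42.
sin θ = 0.1923, so θ = 11.085°.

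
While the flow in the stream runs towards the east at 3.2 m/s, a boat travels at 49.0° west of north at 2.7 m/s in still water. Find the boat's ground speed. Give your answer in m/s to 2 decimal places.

Taking east as x and north as y: velocity relative to the water = (-2.038, 1.771) m/s; the water relative to ground = (3.200, 0.000) m/s.
Velocity relative to ground = (-2.038, 1.771) + (3.200, 0.000) = (1.162, 1.771) m/s.
Speed = |(1.162, 1.771)| = 2.119 m/s.

2.12 m/s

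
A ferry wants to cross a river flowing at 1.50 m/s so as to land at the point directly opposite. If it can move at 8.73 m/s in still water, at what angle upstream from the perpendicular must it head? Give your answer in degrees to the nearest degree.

10°

To cancel the current, the upstream component of the ferry's velocity must equal the flow: 8.73 sin θ = 1.50.
sin θ = 1.50 / 8.73 = 0.1718.
θ = arcsin(0.1718) = 9.894°.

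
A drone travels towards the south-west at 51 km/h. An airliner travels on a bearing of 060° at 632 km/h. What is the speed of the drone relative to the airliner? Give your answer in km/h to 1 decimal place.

Taking east as x and north as y: drone velocity = (-36.062, -36.062) km/h; airliner velocity = (547.328, 316.000) km/h.
Velocity of drone relative to airliner = (-36.062, -36.062) − (547.328, 316.000) = (-583.391, -352.062) km/h.
Magnitude = |(-583.391, -352.062)| = 681.390 km/h.

681.4 km/h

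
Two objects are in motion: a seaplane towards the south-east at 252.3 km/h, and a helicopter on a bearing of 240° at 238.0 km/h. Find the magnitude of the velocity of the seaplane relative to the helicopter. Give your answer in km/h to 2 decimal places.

Taking east as x and north as y: seaplane velocity = (178.403, -178.403) km/h; helicopter velocity = (-206.114, -119.000) km/h.
Velocity of seaplane relative to helicopter = (178.403, -178.403) − (-206.114, -119.000) = (384.517, -59.403) km/h.
Magnitude = |(384.517, -59.403)| = 389.079 km/h.

389.08 km/h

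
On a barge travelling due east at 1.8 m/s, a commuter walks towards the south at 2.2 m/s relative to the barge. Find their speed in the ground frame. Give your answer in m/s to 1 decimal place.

Taking east as x and north as y: barge velocity = (1.800, 0.000) m/s; commuter velocity relative to barge = (0.000, -2.200) m/s.
Velocity relative to ground = (1.800, 0.000) + (0.000, -2.200) = (1.800, -2.200) m/s.
Speed = |(1.800, -2.200)| = 2.843 m/s.

2.8 m/s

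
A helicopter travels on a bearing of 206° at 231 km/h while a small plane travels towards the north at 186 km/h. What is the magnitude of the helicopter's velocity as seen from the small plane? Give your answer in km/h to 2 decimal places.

Taking east as x and north as y: helicopter velocity = (-101.264, -207.621) km/h; small plane velocity = (0.000, 186.000) km/h.
Velocity of helicopter relative to small plane = (-101.264, -207.621) − (0.000, 186.000) = (-101.264, -393.621) km/h.
Magnitude = |(-101.264, -393.621)| = 406.438 km/h.

406.44 km/h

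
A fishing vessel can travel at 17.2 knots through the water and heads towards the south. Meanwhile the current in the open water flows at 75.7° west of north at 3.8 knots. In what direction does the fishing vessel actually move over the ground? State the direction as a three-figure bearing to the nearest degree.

Taking east as x and north as y: velocity relative to the water = (0.000, -17.200) knots; the water relative to ground = (-3.682, 0.939) knots.
Velocity relative to ground = (0.000, -17.200) + (-3.682, 0.939) = (-3.682, -16.261) knots.
Bearing = atan2(-3.68, -16.26) = 192.76° clockwise from north.

193°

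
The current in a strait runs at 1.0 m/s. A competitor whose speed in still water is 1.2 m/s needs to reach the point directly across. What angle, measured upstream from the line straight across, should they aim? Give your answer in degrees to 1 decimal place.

56.4°

To cancel the current, the upstream component of the competitor's velocity must equal the flow: 1.2 sin θ = 1.0.
sin θ = 1.0 / 1.2 = 0.8333.
θ = arcsin(0.8333) = 56.443°.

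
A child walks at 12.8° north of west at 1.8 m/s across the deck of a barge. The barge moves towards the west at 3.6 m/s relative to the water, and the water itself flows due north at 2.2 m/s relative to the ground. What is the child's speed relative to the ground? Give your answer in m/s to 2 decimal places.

In east/north components (m/s): child relative to barge = (-1.755, 0.399); barge relative to water = (-3.600, 0.000); water relative to ground = (0.000, 2.200).
Sum = (-5.355, 2.599) m/s.
Speed = |(-5.355, 2.599)| = 5.953 m/s.

5.95 m/s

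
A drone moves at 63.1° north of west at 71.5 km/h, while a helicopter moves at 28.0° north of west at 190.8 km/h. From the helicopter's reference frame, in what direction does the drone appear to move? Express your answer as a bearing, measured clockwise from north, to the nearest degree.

Taking east as x and north as y: drone velocity = (-32.349, 63.764) km/h; helicopter velocity = (-168.466, 89.575) km/h.
Velocity of drone relative to helicopter = (-32.349, 63.764) − (-168.466, 89.575) = (136.117, -25.812) km/h.
Bearing = atan2(136.12, -25.81) = 100.74° clockwise from north.

101°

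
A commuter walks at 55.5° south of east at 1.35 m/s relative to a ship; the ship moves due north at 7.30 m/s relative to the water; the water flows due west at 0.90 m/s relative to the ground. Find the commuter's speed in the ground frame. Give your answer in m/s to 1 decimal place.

In east/north components (m/s): commuter relative to ship = (0.765, -1.113); ship relative to water = (0.000, 7.300); water relative to ground = (-0.900, 0.000).
Sum = (-0.135, 6.187) m/s.
Speed = |(-0.135, 6.187)| = 6.189 m/s.

6.2 m/s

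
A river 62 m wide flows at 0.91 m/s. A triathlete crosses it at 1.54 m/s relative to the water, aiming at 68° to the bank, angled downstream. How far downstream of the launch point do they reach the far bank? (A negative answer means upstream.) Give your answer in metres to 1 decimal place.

Perpendicular speed = 1.428 m/s; crossing time = 62 / 1.428 = 43.422 s.
Net downstream speed = 1.487 m/s.
Drift = 1.487 × 43.422 = 64.563 m (downstream).

64.6 m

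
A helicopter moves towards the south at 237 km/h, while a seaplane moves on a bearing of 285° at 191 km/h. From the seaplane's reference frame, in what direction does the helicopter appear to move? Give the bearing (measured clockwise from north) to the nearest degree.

147°

Taking east as x and north as y: helicopter velocity = (0.000, -237.000) km/h; seaplane velocity = (-184.492, 49.434) km/h.
Velocity of helicopter relative to seaplane = (0.000, -237.000) − (-184.492, 49.434) = (184.492, -286.434) km/h.
Bearing = atan2(184.49, -286.43) = 147.21° clockwise from north.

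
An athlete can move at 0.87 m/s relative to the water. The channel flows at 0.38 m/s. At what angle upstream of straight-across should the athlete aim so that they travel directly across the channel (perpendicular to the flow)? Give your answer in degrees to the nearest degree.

26°

To cancel the current, the upstream component of the athlete's velocity must equal the flow: 0.87 sin θ = 0.38.
sin θ = 0.38 / 0.87 = 0.4368.
θ = arcsin(0.4368) = 25.899°.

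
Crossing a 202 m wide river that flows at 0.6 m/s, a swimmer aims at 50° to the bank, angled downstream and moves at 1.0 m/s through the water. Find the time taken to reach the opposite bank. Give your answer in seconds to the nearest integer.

264 s

The component of the swimmer's velocity perpendicular to the bank is 1.0 × sin 50° = 0.766 m/s.
The flow acts along the bank and has no component across it.
Time = 202 / 0.766 = 263.692 s.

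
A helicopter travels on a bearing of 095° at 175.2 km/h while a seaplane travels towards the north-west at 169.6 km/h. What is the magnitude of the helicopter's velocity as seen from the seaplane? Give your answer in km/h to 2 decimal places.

Taking east as x and north as y: helicopter velocity = (174.533, -15.270) km/h; seaplane velocity = (-119.925, 119.925) km/h.
Velocity of helicopter relative to seaplane = (174.533, -15.270) − (-119.925, 119.925) = (294.459, -135.195) km/h.
Magnitude = |(294.459, -135.195)| = 324.012 km/h.

324.01 km/h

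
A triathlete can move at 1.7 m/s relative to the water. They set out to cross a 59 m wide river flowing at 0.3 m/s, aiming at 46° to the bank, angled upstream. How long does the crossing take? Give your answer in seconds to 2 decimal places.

The component of the triathlete's velocity perpendicular to the bank is 1.7 × sin 46° = 1.223 m/s.
The current is parallel to the bank, so it does not affect the crossing time.
Time = 59 / 1.223 = 48.247 s.

48.25 s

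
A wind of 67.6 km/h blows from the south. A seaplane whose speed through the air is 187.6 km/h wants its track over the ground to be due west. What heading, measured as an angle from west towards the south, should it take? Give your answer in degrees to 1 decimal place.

The wind pushes perpendicular to the desired track; the heading must have a component into the wind equal to 67.6 km/h: 187.6 sin θ = 67.6.
sin θ = 0.3603, so θ = 21.121°.

21.1°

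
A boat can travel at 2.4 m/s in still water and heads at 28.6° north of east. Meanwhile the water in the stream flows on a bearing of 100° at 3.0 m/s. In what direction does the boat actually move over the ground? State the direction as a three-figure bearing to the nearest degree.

083°

Taking east as x and north as y: velocity relative to the water = (2.107, 1.149) m/s; the water relative to ground = (2.954, -0.521) m/s.
Velocity relative to ground = (2.107, 1.149) + (2.954, -0.521) = (5.062, 0.628) m/s.
Bearing = atan2(5.06, 0.63) = 82.93° clockwise from north.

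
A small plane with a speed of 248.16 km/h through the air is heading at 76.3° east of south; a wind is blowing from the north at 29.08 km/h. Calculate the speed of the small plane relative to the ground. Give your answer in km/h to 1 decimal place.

256.6 km/h

Taking east as x and north as y: velocity relative to the air = (241.100, -58.774) km/h; the air relative to ground = (0.000, -29.080) km/h.
Velocity relative to ground = (241.100, -58.774) + (0.000, -29.080) = (241.100, -87.854) km/h.
Speed = |(241.100, -87.854)| = 256.607 km/h.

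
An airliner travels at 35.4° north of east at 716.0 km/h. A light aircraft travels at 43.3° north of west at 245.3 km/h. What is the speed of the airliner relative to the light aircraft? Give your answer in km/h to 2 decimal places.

Taking east as x and north as y: airliner velocity = (583.632, 414.765) km/h; light aircraft velocity = (-178.523, 168.231) km/h.
Velocity of airliner relative to light aircraft = (583.632, 414.765) − (-178.523, 168.231) = (762.154, 246.534) km/h.
Magnitude = |(762.154, 246.534)| = 801.036 km/h.

801.04 km/h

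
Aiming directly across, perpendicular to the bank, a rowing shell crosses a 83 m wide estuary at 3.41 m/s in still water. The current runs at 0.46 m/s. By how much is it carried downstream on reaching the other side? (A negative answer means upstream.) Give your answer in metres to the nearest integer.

Perpendicular speed = 3.410 m/s; crossing time = 83 / 3.410 = 24.340 s.
Net downstream speed = 0.460 m/s.
Drift = 0.460 × 24.340 = 11.196 m (downstream).

11 m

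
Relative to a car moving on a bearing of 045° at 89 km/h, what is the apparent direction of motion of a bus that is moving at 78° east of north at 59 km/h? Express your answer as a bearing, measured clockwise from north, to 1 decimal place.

Taking east as x and north as y: bus velocity = (57.711, 12.267) km/h; car velocity = (62.933, 62.933) km/h.
Velocity of bus relative to car = (57.711, 12.267) − (62.933, 62.933) = (-5.222, -50.666) km/h.
Bearing = atan2(-5.22, -50.67) = 185.88° clockwise from north.

185.9°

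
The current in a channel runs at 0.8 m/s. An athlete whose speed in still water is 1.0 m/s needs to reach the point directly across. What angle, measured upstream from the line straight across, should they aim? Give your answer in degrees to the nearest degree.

To cancel the current, the upstream component of the athlete's velocity must equal the flow: 1.0 sin θ = 0.8.
sin θ = 0.8 / 1.0 = 0.8000.
θ = arcsin(0.8000) = 53.130°.

53°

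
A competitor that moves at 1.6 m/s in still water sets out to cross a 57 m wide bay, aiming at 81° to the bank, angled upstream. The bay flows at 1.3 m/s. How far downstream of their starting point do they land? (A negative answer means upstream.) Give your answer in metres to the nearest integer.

Perpendicular speed = 1.580 m/s; crossing time = 57 / 1.580 = 36.069 s.
Net downstream speed = 1.050 m/s.
Drift = 1.050 × 36.069 = 37.862 m (downstream).

38 m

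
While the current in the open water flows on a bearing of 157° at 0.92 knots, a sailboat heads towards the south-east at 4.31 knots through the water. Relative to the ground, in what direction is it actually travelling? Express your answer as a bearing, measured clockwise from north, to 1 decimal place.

Taking east as x and north as y: velocity relative to the water = (3.048, -3.048) knots; the water relative to ground = (0.359, -0.847) knots.
Velocity relative to ground = (3.048, -3.048) + (0.359, -0.847) = (3.407, -3.894) knots.
Bearing = atan2(3.41, -3.89) = 138.82° clockwise from north.

138.8°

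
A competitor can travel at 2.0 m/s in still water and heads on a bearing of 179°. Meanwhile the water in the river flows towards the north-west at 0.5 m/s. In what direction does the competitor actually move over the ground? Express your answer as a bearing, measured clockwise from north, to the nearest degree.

Taking east as x and north as y: velocity relative to the water = (0.035, -2.000) m/s; the water relative to ground = (-0.354, 0.354) m/s.
Velocity relative to ground = (0.035, -2.000) + (-0.354, 0.354) = (-0.319, -1.646) m/s.
Bearing = atan2(-0.32, -1.65) = 190.96° clockwise from north.

191°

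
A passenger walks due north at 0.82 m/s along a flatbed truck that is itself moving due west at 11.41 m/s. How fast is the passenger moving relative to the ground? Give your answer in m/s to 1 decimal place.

11.4 m/s

Taking east as x and north as y: flatbed truck velocity = (-11.410, 0.000) m/s; passenger velocity relative to flatbed truck = (0.000, 0.820) m/s.
Velocity relative to ground = (-11.410, 0.000) + (0.000, 0.820) = (-11.410, 0.820) m/s.
Speed = |(-11.410, 0.820)| = 11.439 m/s.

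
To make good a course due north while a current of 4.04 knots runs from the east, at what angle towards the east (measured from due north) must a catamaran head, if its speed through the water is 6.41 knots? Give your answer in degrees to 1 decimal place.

The current pushes perpendicular to the desired track; the heading must have a component into the current equal to 4.04 knots: 6.41 sin θ = 4.04.
sin θ = 0.6303, so θ = 39.070°.

39.1°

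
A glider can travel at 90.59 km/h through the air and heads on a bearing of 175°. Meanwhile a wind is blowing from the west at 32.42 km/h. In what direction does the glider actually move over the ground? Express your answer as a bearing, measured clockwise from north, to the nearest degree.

Taking east as x and north as y: velocity relative to the air = (7.895, -90.245) km/h; the air relative to ground = (32.420, 0.000) km/h.
Velocity relative to ground = (7.895, -90.245) + (32.420, 0.000) = (40.315, -90.245) km/h.
Bearing = atan2(40.32, -90.25) = 155.93° clockwise from north.

156°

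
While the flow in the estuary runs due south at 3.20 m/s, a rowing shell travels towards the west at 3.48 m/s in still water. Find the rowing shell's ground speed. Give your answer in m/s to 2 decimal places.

Taking east as x and north as y: velocity relative to the water = (-3.480, 0.000) m/s; the water relative to ground = (0.000, -3.200) m/s.
Velocity relative to ground = (-3.480, 0.000) + (0.000, -3.200) = (-3.480, -3.200) m/s.
Speed = |(-3.480, -3.200)| = 4.728 m/s.

4.73 m/s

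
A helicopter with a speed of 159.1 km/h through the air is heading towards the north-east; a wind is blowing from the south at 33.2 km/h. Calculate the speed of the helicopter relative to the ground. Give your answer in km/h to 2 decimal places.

Taking east as x and north as y: velocity relative to the air = (112.501, 112.501) km/h; the air relative to ground = (0.000, 33.200) km/h.
Velocity relative to ground = (112.501, 112.501) + (0.000, 33.200) = (112.501, 145.701) km/h.
Speed = |(112.501, 145.701)| = 184.079 km/h.

184.08 km/h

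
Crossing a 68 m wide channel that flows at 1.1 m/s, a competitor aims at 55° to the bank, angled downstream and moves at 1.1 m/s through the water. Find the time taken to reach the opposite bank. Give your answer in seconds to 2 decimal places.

The component of the competitor's velocity perpendicular to the bank is 1.1 × sin 55° = 0.901 m/s.
The current is parallel to the bank, so it does not affect the crossing time.
Time = 68 / 0.901 = 75.466 s.

75.47 s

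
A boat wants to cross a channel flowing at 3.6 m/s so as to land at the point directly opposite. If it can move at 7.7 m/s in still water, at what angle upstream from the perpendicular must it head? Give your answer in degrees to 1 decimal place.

To cancel the current, the upstream component of the boat's velocity must equal the flow: 7.7 sin θ = 3.6.
sin θ = 3.6 / 7.7 = 0.4675.
θ = arcsin(0.4675) = 27.874°.

27.9°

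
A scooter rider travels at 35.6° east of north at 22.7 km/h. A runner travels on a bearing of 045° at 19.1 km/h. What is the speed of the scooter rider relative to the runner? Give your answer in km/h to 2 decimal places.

Taking east as x and north as y: scooter rider velocity = (13.214, 18.457) km/h; runner velocity = (13.506, 13.506) km/h.
Velocity of scooter rider relative to runner = (13.214, 18.457) − (13.506, 13.506) = (-0.292, 4.952) km/h.
Magnitude = |(-0.292, 4.952)| = 4.960 km/h.

4.96 km/h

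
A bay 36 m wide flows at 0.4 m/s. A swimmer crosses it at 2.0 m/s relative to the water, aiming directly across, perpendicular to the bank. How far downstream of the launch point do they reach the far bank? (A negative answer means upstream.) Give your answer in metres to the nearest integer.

7 m

Perpendicular speed = 2.000 m/s; crossing time = 36 / 2.000 = 18.000 s.
Net downstream speed = 0.400 m/s.
Drift = 0.400 × 18.000 = 7.200 m (downstream).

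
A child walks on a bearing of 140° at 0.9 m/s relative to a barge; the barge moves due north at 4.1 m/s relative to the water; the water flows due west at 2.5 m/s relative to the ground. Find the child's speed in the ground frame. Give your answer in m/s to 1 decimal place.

In east/north components (m/s): child relative to barge = (0.579, -0.689); barge relative to water = (0.000, 4.100); water relative to ground = (-2.500, 0.000).
Sum = (-1.921, 3.411) m/s.
Speed = |(-1.921, 3.411)| = 3.915 m/s.

3.9 m/s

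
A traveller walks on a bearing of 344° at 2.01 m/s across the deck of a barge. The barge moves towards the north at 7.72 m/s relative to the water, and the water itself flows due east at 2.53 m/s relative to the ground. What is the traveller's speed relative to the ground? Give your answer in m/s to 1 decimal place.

9.9 m/s

In east/north components (m/s): traveller relative to barge = (-0.554, 1.932); barge relative to water = (0.000, 7.720); water relative to ground = (2.530, 0.000).
Sum = (1.976, 9.652) m/s.
Speed = |(1.976, 9.652)| = 9.852 m/s.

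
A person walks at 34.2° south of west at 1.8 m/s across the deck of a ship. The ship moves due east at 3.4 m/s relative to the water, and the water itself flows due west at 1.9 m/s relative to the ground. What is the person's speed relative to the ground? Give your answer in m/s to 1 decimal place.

In east/north components (m/s): person relative to ship = (-1.489, -1.012); ship relative to water = (3.400, 0.000); water relative to ground = (-1.900, 0.000).
Sum = (0.011, -1.012) m/s.
Speed = |(0.011, -1.012)| = 1.012 m/s.

1.0 m/s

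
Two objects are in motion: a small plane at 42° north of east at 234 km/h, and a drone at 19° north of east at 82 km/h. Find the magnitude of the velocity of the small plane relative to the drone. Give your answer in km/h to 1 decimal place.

Taking east as x and north as y: small plane velocity = (173.896, 156.577) km/h; drone velocity = (77.533, 26.697) km/h.
Velocity of small plane relative to drone = (173.896, 156.577) − (77.533, 26.697) = (96.363, 129.880) km/h.
Magnitude = |(96.363, 129.880)| = 161.724 km/h.

161.7 km/h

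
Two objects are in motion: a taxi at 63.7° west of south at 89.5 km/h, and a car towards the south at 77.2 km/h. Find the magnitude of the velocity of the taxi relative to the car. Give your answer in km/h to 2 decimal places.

Taking east as x and north as y: taxi velocity = (-80.236, -39.655) km/h; car velocity = (0.000, -77.200) km/h.
Velocity of taxi relative to car = (-80.236, -39.655) − (0.000, -77.200) = (-80.236, 37.545) km/h.
Magnitude = |(-80.236, 37.545)| = 88.585 km/h.

88.59 km/h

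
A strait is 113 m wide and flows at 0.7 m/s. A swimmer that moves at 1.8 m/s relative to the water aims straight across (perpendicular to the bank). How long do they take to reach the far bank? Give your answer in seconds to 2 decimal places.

62.78 s

The component of the swimmer's velocity perpendicular to the bank is 1.8 m/s.
The current is parallel to the bank, so it does not affect the crossing time.
Time = 113 / 1.800 = 62.778 s.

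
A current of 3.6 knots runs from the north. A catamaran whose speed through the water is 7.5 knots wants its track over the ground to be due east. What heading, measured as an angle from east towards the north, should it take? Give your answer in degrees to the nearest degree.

The current pushes perpendicular to the desired track; the heading must have a component into the current equal to 3.6 knots: 7.5 sin θ = 3.6.
sin θ = 0.4800, so θ = 28.685°.

29°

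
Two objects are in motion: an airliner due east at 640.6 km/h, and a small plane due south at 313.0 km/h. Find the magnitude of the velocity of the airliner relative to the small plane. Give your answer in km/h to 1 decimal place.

713.0 km/h

Taking east as x and north as y: airliner velocity = (640.600, 0.000) km/h; small plane velocity = (0.000, -313.000) km/h.
Velocity of airliner relative to small plane = (640.600, 0.000) − (0.000, -313.000) = (640.600, 313.000) km/h.
Magnitude = |(640.600, 313.000)| = 712.978 km/h.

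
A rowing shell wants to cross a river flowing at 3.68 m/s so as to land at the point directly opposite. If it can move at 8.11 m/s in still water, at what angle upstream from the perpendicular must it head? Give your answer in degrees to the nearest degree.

To cancel the current, the upstream component of the rowing shell's velocity must equal the flow: 8.11 sin θ = 3.68.
sin θ = 3.68 / 8.11 = 0.4538.
θ = arcsin(0.4538) = 26.985°.

27°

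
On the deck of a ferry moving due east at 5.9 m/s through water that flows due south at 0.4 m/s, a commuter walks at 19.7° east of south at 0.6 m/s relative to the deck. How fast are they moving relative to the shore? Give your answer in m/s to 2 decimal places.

In east/north components (m/s): commuter relative to ferry = (0.202, -0.565); ferry relative to water = (5.900, 0.000); water relative to ground = (0.000, -0.400).
Sum = (6.102, -0.965) m/s.
Speed = |(6.102, -0.965)| = 6.178 m/s.

6.18 m/s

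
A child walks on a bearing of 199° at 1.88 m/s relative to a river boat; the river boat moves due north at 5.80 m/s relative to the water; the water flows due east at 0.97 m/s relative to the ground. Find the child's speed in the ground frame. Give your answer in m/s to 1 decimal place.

4.0 m/s

In east/north components (m/s): child relative to river boat = (-0.612, -1.778); river boat relative to water = (0.000, 5.800); water relative to ground = (0.970, 0.000).
Sum = (0.358, 4.022) m/s.
Speed = |(0.358, 4.022)| = 4.038 m/s.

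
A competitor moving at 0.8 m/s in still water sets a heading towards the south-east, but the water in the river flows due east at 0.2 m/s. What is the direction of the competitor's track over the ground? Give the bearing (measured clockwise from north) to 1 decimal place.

126.5°

Taking east as x and north as y: velocity relative to the water = (0.566, -0.566) m/s; the water relative to ground = (0.200, 0.000) m/s.
Velocity relative to ground = (0.566, -0.566) + (0.200, 0.000) = (0.766, -0.566) m/s.
Bearing = atan2(0.77, -0.57) = 126.46° clockwise from north.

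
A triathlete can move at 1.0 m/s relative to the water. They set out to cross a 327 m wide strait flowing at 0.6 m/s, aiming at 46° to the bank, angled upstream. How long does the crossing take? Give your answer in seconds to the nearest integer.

455 s

The component of the triathlete's velocity perpendicular to the bank is 1.0 × sin 46° = 0.719 m/s.
The current is parallel to the bank, so it does not affect the crossing time.
Time = 327 / 0.719 = 454.583 s.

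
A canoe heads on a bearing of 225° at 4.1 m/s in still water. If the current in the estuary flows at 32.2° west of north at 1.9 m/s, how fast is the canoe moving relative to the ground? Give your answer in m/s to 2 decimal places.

4.12 m/s

Taking east as x and north as y: velocity relative to the water = (-2.899, -2.899) m/s; the water relative to ground = (-1.012, 1.608) m/s.
Velocity relative to ground = (-2.899, -2.899) + (-1.012, 1.608) = (-3.912, -1.291) m/s.
Speed = |(-3.912, -1.291)| = 4.119 m/s.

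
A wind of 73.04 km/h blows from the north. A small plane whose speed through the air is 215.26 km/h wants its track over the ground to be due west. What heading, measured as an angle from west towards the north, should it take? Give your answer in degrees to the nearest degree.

20°

The wind pushes perpendicular to the desired track; the heading must have a component into the wind equal to 73.04 km/h: 215.26 sin θ = 73.04.
sin θ = 0.3393, so θ = 19.835°.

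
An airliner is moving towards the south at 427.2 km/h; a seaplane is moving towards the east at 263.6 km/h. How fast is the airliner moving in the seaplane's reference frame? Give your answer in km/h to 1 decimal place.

502.0 km/h

Taking east as x and north as y: airliner velocity = (0.000, -427.200) km/h; seaplane velocity = (263.600, 0.000) km/h.
Velocity of airliner relative to seaplane = (0.000, -427.200) − (263.600, 0.000) = (-263.600, -427.200) km/h.
Magnitude = |(-263.600, -427.200)| = 501.981 km/h.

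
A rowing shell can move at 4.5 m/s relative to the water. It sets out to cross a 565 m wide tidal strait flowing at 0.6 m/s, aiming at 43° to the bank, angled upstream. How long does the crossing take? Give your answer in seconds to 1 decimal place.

The component of the rowing shell's velocity perpendicular to the bank is 4.5 × sin 43° = 3.069 m/s.
The current is parallel to the bank, so it does not affect the crossing time.
Time = 565 / 3.069 = 184.099 s.

184.1 s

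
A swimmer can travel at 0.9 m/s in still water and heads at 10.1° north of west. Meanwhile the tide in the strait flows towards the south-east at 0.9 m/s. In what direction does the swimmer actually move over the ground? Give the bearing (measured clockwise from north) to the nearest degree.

Taking east as x and north as y: velocity relative to the water = (-0.886, 0.158) m/s; the water relative to ground = (0.636, -0.636) m/s.
Velocity relative to ground = (-0.886, 0.158) + (0.636, -0.636) = (-0.250, -0.479) m/s.
Bearing = atan2(-0.25, -0.48) = 207.55° clockwise from north.

208°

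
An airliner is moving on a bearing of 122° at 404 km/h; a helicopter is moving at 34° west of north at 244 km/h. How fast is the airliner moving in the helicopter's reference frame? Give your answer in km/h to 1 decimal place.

Taking east as x and north as y: airliner velocity = (342.611, -214.087) km/h; helicopter velocity = (-136.443, 202.285) km/h.
Velocity of airliner relative to helicopter = (342.611, -214.087) − (-136.443, 202.285) = (479.054, -416.373) km/h.
Magnitude = |(479.054, -416.373)| = 634.712 km/h.

634.7 km/h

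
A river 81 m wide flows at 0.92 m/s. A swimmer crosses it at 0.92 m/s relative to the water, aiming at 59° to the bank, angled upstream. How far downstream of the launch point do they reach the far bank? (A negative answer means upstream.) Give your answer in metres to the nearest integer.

Perpendicular speed = 0.789 m/s; crossing time = 81 / 0.789 = 102.714 s.
Net downstream speed = 0.446 m/s.
Drift = 0.446 × 102.714 = 45.828 m (downstream).

46 m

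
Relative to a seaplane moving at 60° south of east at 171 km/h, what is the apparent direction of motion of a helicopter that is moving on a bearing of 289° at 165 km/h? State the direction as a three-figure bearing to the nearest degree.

Taking east as x and north as y: helicopter velocity = (-156.011, 53.719) km/h; seaplane velocity = (85.500, -148.090) km/h.
Velocity of helicopter relative to seaplane = (-156.011, 53.719) − (85.500, -148.090) = (-241.511, 201.809) km/h.
Bearing = atan2(-241.51, 201.81) = 309.88° clockwise from north.

310°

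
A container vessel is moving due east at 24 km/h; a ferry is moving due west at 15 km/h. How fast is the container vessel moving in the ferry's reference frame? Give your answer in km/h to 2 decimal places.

Taking east as x and north as y: container vessel velocity = (24.000, 0.000) km/h; ferry velocity = (-15.000, 0.000) km/h.
Velocity of container vessel relative to ferry = (24.000, 0.000) − (-15.000, 0.000) = (39.000, 0.000) km/h.
Magnitude = |(39.000, 0.000)| = 39.000 km/h.

39.00 km/h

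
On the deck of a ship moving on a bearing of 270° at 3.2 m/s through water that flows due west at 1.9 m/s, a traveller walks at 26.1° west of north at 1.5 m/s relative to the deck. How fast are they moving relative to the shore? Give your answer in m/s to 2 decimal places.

In east/north components (m/s): traveller relative to ship = (-0.660, 1.347); ship relative to water = (-3.200, 0.000); water relative to ground = (-1.900, 0.000).
Sum = (-5.760, 1.347) m/s.
Speed = |(-5.760, 1.347)| = 5.915 m/s.

5.92 m/s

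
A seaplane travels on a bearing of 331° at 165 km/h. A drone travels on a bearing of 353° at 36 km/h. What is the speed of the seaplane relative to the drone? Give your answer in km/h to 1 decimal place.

Taking east as x and north as y: seaplane velocity = (-79.994, 144.312) km/h; drone velocity = (-4.387, 35.732) km/h.
Velocity of seaplane relative to drone = (-79.994, 144.312) − (-4.387, 35.732) = (-75.606, 108.581) km/h.
Magnitude = |(-75.606, 108.581)| = 132.310 km/h.

132.3 km/h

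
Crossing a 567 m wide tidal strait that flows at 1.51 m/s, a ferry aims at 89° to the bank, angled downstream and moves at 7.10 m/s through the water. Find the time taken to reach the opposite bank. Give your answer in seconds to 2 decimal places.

The component of the ferry's velocity perpendicular to the bank is 7.10 × sin 89° = 7.099 m/s.
Only the cross-stream component determines the crossing time; the current contributes nothing perpendicular to the bank.
Time = 567 / 7.099 = 79.871 s.

79.87 s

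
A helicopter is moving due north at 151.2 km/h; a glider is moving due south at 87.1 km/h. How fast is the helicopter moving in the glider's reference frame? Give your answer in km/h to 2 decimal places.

238.30 km/h

Taking east as x and north as y: helicopter velocity = (0.000, 151.200) km/h; glider velocity = (0.000, -87.100) km/h.
Velocity of helicopter relative to glider = (0.000, 151.200) − (0.000, -87.100) = (0.000, 238.300) km/h.
Magnitude = |(0.000, 238.300)| = 238.300 km/h.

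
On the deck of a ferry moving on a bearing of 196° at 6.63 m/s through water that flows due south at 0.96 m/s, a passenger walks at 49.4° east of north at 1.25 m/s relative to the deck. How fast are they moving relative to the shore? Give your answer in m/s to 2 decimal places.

6.58 m/s

In east/north components (m/s): passenger relative to ferry = (0.949, 0.813); ferry relative to water = (-1.827, -6.373); water relative to ground = (0.000, -0.960).
Sum = (-0.878, -6.520) m/s.
Speed = |(-0.878, -6.520)| = 6.579 m/s.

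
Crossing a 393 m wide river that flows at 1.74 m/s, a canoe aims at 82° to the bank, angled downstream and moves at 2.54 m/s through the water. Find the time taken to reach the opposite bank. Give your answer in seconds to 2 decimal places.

156.24 s

The component of the canoe's velocity perpendicular to the bank is 2.54 × sin 82° = 2.515 m/s.
The flow acts along the bank and has no component across it.
Time = 393 / 2.515 = 156.245 s.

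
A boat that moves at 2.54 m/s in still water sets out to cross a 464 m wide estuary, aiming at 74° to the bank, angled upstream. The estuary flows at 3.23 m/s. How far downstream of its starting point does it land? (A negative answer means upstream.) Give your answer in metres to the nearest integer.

Perpendicular speed = 2.442 m/s; crossing time = 464 / 2.442 = 190.039 s.
Net downstream speed = 2.530 m/s.
Drift = 2.530 × 190.039 = 480.776 m (downstream).

481 m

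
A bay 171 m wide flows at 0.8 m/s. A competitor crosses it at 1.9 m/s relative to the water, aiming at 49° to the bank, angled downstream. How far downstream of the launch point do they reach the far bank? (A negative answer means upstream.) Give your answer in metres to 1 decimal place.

Perpendicular speed = 1.434 m/s; crossing time = 171 / 1.434 = 119.251 s.
Net downstream speed = 2.047 m/s.
Drift = 2.047 × 119.251 = 244.049 m (downstream).

244.0 m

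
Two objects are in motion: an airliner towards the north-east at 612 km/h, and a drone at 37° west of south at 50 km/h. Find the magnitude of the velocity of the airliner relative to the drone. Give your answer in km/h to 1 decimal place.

661.6 km/h

Taking east as x and north as y: airliner velocity = (432.749, 432.749) km/h; drone velocity = (-30.091, -39.932) km/h.
Velocity of airliner relative to drone = (432.749, 432.749) − (-30.091, -39.932) = (462.840, 472.681) km/h.
Magnitude = |(462.840, 472.681)| = 661.550 km/h.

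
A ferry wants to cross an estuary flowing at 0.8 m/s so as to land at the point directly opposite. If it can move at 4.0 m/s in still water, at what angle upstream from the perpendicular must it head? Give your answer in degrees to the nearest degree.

12°

To cancel the current, the upstream component of the ferry's velocity must equal the flow: 4.0 sin θ = 0.8.
sin θ = 0.8 / 4.0 = 0.2000.
θ = arcsin(0.2000) = 11.537°.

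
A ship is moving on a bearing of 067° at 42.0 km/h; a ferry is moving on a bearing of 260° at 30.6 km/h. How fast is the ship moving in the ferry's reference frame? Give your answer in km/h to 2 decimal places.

72.14 km/h

Taking east as x and north as y: ship velocity = (38.661, 16.411) km/h; ferry velocity = (-30.135, -5.314) km/h.
Velocity of ship relative to ferry = (38.661, 16.411) − (-30.135, -5.314) = (68.796, 21.724) km/h.
Magnitude = |(68.796, 21.724)| = 72.145 km/h.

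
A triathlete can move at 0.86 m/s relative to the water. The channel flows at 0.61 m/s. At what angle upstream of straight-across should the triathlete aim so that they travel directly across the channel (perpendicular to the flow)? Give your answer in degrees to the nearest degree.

45°

To cancel the current, the upstream component of the triathlete's velocity must equal the flow: 0.86 sin θ = 0.61.
sin θ = 0.61 / 0.86 = 0.7093.
θ = arcsin(0.7093) = 45.178°.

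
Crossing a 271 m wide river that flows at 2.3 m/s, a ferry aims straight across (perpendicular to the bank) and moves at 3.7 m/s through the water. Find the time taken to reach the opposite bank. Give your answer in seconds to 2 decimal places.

The component of the ferry's velocity perpendicular to the bank is 3.7 m/s.
The flow acts along the bank and has no component across it.
Time = 271 / 3.700 = 73.243 s.

73.24 s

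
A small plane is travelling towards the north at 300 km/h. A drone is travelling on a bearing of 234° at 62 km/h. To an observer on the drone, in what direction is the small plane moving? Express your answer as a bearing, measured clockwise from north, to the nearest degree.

008°

Taking east as x and north as y: small plane velocity = (0.000, 300.000) km/h; drone velocity = (-50.159, -36.443) km/h.
Velocity of small plane relative to drone = (0.000, 300.000) − (-50.159, -36.443) = (50.159, 336.443) km/h.
Bearing = atan2(50.16, 336.44) = 8.48° clockwise from north.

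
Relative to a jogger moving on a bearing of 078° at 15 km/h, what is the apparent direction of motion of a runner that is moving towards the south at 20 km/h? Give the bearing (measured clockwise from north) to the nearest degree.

212°

Taking east as x and north as y: runner velocity = (0.000, -20.000) km/h; jogger velocity = (14.672, 3.119) km/h.
Velocity of runner relative to jogger = (0.000, -20.000) − (14.672, 3.119) = (-14.672, -23.119) km/h.
Bearing = atan2(-14.67, -23.12) = 212.40° clockwise from north.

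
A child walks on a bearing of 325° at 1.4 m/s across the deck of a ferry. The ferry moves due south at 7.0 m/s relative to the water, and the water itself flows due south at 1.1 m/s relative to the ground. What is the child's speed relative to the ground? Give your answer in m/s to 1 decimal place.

In east/north components (m/s): child relative to ferry = (-0.803, 1.147); ferry relative to water = (0.000, -7.000); water relative to ground = (0.000, -1.100).
Sum = (-0.803, -6.953) m/s.
Speed = |(-0.803, -6.953)| = 6.999 m/s.

7.0 m/s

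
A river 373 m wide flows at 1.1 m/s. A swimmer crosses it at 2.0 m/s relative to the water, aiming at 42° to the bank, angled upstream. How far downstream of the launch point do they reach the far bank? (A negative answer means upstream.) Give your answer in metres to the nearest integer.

-108 m

Perpendicular speed = 1.338 m/s; crossing time = 373 / 1.338 = 278.720 s.
Net downstream speed = -0.386 m/s.
Drift = -0.386 × 278.720 = -107.667 m (upstream).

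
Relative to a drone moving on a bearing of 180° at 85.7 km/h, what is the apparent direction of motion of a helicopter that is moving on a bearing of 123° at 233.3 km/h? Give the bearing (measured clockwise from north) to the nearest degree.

102°

Taking east as x and north as y: helicopter velocity = (195.662, -127.064) km/h; drone velocity = (0.000, -85.700) km/h.
Velocity of helicopter relative to drone = (195.662, -127.064) − (0.000, -85.700) = (195.662, -41.364) km/h.
Bearing = atan2(195.66, -41.36) = 101.94° clockwise from north.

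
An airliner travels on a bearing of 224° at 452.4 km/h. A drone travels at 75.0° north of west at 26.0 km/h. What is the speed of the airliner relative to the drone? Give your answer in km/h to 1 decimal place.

466.3 km/h

Taking east as x and north as y: airliner velocity = (-314.263, -325.429) km/h; drone velocity = (-6.729, 25.114) km/h.
Velocity of airliner relative to drone = (-314.263, -325.429) − (-6.729, 25.114) = (-307.534, -350.543) km/h.
Magnitude = |(-307.534, -350.543)| = 466.324 km/h.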